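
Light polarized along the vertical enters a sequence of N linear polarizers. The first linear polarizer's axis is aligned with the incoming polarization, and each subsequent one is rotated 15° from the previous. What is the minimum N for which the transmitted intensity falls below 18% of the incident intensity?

First polarizer is aligned with the polarization: full transmission.
Each further stage multiplies by cos²(15°) = 0.933.
After N polarizers: T = 0.933^(N−1). Require T < 0.18 ⇒ N−1 > ln(0.18)/ln(0.933) = 24.73, so N−1 ≥ 25 and N = 26.
Check: N=26 gives T = 0.1767 < 0.18; N=25 gives T = 0.1894.

N = 26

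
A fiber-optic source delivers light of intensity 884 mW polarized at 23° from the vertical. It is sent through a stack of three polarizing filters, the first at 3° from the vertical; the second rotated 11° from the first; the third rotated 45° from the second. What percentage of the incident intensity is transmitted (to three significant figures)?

≈ 42.5%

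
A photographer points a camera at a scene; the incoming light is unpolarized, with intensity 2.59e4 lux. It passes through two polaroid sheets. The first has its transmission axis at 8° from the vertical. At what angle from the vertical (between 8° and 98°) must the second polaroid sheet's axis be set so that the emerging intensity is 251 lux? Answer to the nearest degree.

θ ≈ 90°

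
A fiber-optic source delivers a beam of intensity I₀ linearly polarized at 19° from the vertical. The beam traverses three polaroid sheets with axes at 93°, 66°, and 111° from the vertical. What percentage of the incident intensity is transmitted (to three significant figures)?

By Malus's law, I₁ = I₀ cos²(93° − 19°) = I₀ cos²(74°) = 0.07598 I₀.
I₂ = I₁ cos²(66° − 93°) = 0.07598 I₀ · cos²(27°) = 0.06032 I₀.
I₃ = I₂ cos²(111° − 66°) = 0.06032 I₀ · cos²(45°) = 0.03016 I₀.
That is 3.016% of the incident intensity.

≈ 3.02%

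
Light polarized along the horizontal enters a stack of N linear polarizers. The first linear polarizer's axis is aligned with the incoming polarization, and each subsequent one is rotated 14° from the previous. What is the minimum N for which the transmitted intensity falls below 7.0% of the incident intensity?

First polarizer is aligned with the polarization: full transmission.
Each further stage multiplies by cos²(14°) = 0.9415.
After N polarizers: T = 0.9415^(N−1). Require T < 0.070 ⇒ N−1 > ln(0.070)/ln(0.9415) = 44.09, so N−1 ≥ 45 and N = 46.
Check: N=46 gives T = 0.06628 < 0.070; N=45 gives T = 0.0704.

N = 46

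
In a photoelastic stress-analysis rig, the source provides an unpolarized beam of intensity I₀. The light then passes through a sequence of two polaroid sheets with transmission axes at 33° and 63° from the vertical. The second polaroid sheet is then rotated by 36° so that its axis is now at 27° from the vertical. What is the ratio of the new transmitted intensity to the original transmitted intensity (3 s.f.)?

I_new/I_old ≈ 1.32

Before rotation:
Unpolarized light through the first polarizer → I₁ = ½ I₀, now polarized at 33°.
I₂ = I₁ cos²(63° − 33°) = 0.5 I₀ · cos²(30°) = 0.375 I₀.
After rotation:
Unpolarized light through the first polarizer → I₁ = ½ I₀, now polarized at 33°.
I₂ = I₁ cos²(27° − 33°) = 0.5 I₀ · cos²(6°) = 0.4945 I₀.
Ratio = 0.4945 / 0.375 = 1.319.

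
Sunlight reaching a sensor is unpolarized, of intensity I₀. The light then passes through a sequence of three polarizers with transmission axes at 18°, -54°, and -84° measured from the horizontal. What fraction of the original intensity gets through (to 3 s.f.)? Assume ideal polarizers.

≈ 0.0358 I₀

Unpolarized light through the first polarizer → I₁ = ½ I₀, now polarized at 18°.
I₂ = I₁ cos²(-54° − 18°) = 0.5 I₀ · cos²(72°) = 0.04775 I₀.
I₃ = I₂ cos²(-84° + 54°) = 0.04775 I₀ · cos²(30°) = 0.03581 I₀.
Transmitted fraction = 0.03581.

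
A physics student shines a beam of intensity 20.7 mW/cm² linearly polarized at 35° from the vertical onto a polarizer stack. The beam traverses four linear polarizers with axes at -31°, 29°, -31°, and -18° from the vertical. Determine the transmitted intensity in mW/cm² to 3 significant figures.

I ≈ 0.203 mW/cm²

I₁ = 20.7 mW/cm² · cos²(66°) = 3.424 mW/cm².
I₂ = I₁ · cos²(60°) = 3.424 · 0.25 = 0.8561 mW/cm².
I₃ = I₂ · cos²(60°) = 0.8561 · 0.25 = 0.214 mW/cm².
I₄ = I₃ · cos²(13°) = 0.214 · 0.9494 = 0.2032 mW/cm².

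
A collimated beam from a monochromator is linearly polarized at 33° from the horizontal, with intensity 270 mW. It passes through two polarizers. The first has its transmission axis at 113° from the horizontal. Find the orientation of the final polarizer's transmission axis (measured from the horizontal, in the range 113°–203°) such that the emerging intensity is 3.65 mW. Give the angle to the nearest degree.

θ ≈ 161°

By Malus's law, I₁ = I₀ cos²(113° − 33°) = I₀ cos²(80°) = 0.03015 I₀.
Target fraction: 3.65 / 270 mW = 0.01352 of I₀.
Need I₂/I₀ = 0.01352, so cos²(θ − 113°) = 0.01352 / 0.03015 = 0.4483.
θ − 113° = arccos(√0.4483) = 48.0°, giving θ ≈ 113 + 48.0 = 161.0°.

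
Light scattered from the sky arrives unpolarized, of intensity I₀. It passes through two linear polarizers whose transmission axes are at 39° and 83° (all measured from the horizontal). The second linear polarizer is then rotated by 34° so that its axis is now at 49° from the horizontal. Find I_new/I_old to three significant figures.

I_new/I_old ≈ 1.87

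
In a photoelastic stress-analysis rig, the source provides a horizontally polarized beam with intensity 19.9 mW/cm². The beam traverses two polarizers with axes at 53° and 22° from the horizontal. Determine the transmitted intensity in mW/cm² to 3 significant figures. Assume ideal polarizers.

I ≈ 5.30 mW/cm²

I₁ = 19.9 mW/cm² · cos²(53°) = 7.207 mW/cm².
I₂ = I₁ · cos²(31°) = 7.207 · 0.7347 = 5.296 mW/cm².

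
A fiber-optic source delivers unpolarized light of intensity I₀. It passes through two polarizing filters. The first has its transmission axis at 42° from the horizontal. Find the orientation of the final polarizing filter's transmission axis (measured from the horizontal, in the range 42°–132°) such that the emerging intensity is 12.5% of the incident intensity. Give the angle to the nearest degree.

θ ≈ 102°

Unpolarized light through the first polarizer → I₁ = ½ I₀, now polarized at 42°.
Need I₂/I₀ = 0.125, so cos²(θ − 42°) = 0.125 / 0.5 = 0.25.
θ − 42° = arccos(√0.25) = 60.0°, giving θ ≈ 42 + 60.0 = 102.0°.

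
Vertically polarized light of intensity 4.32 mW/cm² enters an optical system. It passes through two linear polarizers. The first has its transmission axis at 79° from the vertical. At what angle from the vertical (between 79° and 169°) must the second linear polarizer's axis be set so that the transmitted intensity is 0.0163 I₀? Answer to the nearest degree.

θ ≈ 127°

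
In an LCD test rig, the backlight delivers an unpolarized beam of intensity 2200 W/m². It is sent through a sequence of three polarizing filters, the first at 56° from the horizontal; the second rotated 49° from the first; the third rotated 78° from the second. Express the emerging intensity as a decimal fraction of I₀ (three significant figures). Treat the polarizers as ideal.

Unpolarized light through the first polarizer → I₁ = 2200 W/m²/2 = 1100 W/m², polarized at 56°.
I₂ = I₁ · cos²(49°) = 1100 · 0.4304 = 473.5 W/m².
I₃ = I₂ · cos²(78°) = 473.5 · 0.04323 = 20.47 W/m².
Transmitted fraction = 0.009303.

I/I₀ ≈ 0.00930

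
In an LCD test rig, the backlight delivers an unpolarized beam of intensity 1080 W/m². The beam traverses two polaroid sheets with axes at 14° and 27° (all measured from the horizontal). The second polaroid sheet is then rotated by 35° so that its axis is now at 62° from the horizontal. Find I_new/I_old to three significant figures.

I_new/I_old ≈ 0.472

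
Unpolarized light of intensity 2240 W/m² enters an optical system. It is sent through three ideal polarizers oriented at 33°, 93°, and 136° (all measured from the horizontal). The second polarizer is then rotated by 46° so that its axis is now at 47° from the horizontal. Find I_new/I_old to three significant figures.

I_new/I_old ≈ 0.00214

Before rotation:
Unpolarized light through the first polarizer → I₁ = ½ I₀, now polarized at 33°.
I₂ = I₁ cos²(93° − 33°) = 0.5 I₀ · cos²(60°) = 0.125 I₀.
I₃ = I₂ cos²(136° − 93°) = 0.125 I₀ · cos²(43°) = 0.06686 I₀.
After rotation:
Unpolarized light through the first polarizer → I₁ = ½ I₀, now polarized at 33°.
I₂ = I₁ cos²(47° − 33°) = 0.5 I₀ · cos²(14°) = 0.4707 I₀.
I₃ = I₂ cos²(136° − 47°) = 0.4707 I₀ · cos²(89°) = 0.0001434 I₀.
Ratio = 0.0001434 / 0.06686 = 0.002144.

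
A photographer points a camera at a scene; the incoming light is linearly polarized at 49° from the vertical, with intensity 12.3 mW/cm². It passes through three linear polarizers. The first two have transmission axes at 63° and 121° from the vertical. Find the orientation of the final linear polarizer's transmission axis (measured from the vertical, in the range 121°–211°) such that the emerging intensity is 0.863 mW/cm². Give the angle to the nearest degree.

By Malus's law, I₁ = I₀ cos²(63° − 49°) = I₀ cos²(14°) = 0.9415 I₀.
I₂ = I₁ cos²(121° − 63°) = 0.9415 I₀ · cos²(58°) = 0.2644 I₀.
Target fraction: 0.863 / 12.3 mW/cm² = 0.07016 of I₀.
Need I₃/I₀ = 0.07016, so cos²(θ − 121°) = 0.07016 / 0.2644 = 0.2654.
θ − 121° = arccos(√0.2654) = 59.0°, giving θ ≈ 121 + 59.0 = 180.0°.

θ ≈ 180°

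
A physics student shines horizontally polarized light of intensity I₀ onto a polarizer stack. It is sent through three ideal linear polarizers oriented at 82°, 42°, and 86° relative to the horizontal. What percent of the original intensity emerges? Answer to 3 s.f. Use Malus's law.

≈ 0.588%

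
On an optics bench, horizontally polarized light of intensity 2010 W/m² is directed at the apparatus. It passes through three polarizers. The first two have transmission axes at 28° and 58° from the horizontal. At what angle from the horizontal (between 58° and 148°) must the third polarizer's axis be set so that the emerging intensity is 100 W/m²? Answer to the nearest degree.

θ ≈ 131°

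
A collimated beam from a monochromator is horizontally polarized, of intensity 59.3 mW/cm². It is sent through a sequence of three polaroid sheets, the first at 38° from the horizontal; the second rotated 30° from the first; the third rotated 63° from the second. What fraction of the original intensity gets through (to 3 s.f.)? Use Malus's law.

I/I₀ ≈ 0.0960

By Malus's law, I₁ = 59.3 mW/cm² · cos²(38°) = 36.82 mW/cm².
I₂ = I₁ · cos²(30°) = 36.82 · 0.75 = 27.62 mW/cm².
I₃ = I₂ · cos²(63°) = 27.62 · 0.2061 = 5.692 mW/cm².
Transmitted fraction = 0.09599.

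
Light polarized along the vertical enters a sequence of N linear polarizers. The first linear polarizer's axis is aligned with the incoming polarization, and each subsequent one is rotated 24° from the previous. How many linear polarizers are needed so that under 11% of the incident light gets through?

First polarizer is aligned with the polarization: full transmission.
Each further stage multiplies by cos²(24°) = 0.8346.
After N polarizers: T = 0.8346^(N−1). Require T < 0.11 ⇒ N−1 > ln(0.11)/ln(0.8346) = 12.21, so N−1 ≥ 13 and N = 14.
Check: N=14 gives T = 0.09528 < 0.11; N=13 gives T = 0.1142.

N = 14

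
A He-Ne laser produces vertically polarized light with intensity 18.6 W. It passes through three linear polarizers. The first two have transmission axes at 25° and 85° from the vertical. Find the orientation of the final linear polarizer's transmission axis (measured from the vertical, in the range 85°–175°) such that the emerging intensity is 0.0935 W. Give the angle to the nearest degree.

I₁ = I₀ cos²(25° − 0°) = I₀ cos²(25°) = 0.8214 I₀.
I₂ = I₁ cos²(85° − 25°) = 0.8214 I₀ · cos²(60°) = 0.2053 I₀.
Target fraction: 0.0935 / 18.6 W = 0.005027 of I₀.
Need I₃/I₀ = 0.005027, so cos²(θ − 85°) = 0.005027 / 0.2053 = 0.02448.
θ − 85° = arccos(√0.02448) = 81.0°, giving θ ≈ 85 + 81.0 = 166.0°.

θ ≈ 166°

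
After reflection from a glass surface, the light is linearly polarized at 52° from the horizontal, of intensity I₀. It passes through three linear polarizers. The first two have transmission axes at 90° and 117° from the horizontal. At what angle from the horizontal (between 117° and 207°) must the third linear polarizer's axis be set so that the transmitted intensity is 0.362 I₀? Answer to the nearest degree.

θ ≈ 148°

I₁ = I₀ cos²(90° − 52°) = I₀ cos²(38°) = 0.621 I₀.
I₂ = I₁ cos²(117° − 90°) = 0.621 I₀ · cos²(27°) = 0.493 I₀.
Need I₃/I₀ = 0.362, so cos²(θ − 117°) = 0.362 / 0.493 = 0.7343.
θ − 117° = arccos(√0.7343) = 31.0°, giving θ ≈ 117 + 31.0 = 148.0°.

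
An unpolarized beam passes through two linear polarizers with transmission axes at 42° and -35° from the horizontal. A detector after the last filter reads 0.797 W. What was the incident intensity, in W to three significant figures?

I₀ ≈ 31.5 W

Unpolarized light through the first polarizer → I₁ = ½ I₀, now polarized at 42°.
I₂ = I₁ cos²(-35° − 42°) = 0.5 I₀ · cos²(77°) = 0.0253 I₀.
So 0.797 W = 0.0253 I₀, giving I₀ = 0.797/0.0253 = 31.5 W.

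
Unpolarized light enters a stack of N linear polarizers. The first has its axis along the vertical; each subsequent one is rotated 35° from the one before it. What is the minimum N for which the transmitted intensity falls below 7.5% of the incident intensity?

N = 6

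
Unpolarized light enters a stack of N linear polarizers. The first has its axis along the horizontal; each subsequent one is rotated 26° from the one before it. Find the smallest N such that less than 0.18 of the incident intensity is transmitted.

First polarizer halves the unpolarized light: factor 1/2.
Each further stage multiplies by cos²(26°) = 0.8078.
After N polarizers: T = 0.5·0.8078^(N−1). Require T < 0.18 ⇒ N−1 > ln(0.18/0.5)/ln(0.8078) = 4.79, so N−1 ≥ 5 and N = 6.
Check: N=6 gives T = 0.172 < 0.18; N=5 gives T = 0.2129.

N = 6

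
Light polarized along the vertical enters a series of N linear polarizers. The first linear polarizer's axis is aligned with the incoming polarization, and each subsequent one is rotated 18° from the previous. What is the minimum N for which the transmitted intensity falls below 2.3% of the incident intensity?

First polarizer is aligned with the polarization: full transmission.
Each further stage multiplies by cos²(18°) = 0.9045.
After N polarizers: T = 0.9045^(N−1). Require T < 0.023 ⇒ N−1 > ln(0.023)/ln(0.9045) = 37.59, so N−1 ≥ 38 and N = 39.
Check: N=39 gives T = 0.02206 < 0.023; N=38 gives T = 0.02439.

N = 39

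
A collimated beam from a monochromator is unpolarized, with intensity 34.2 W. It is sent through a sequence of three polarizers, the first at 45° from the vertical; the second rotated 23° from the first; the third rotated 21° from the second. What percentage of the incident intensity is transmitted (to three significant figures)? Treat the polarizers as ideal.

≈ 36.9%

Unpolarized light through the first polarizer → I₁ = 34.2 W/2 = 17.1 W, polarized at 45°.
I₂ = I₁ · cos²(23°) = 17.1 · 0.8473 = 14.49 W.
I₃ = I₂ · cos²(21°) = 14.49 · 0.8716 = 12.63 W.
That is 36.93% of the incident intensity.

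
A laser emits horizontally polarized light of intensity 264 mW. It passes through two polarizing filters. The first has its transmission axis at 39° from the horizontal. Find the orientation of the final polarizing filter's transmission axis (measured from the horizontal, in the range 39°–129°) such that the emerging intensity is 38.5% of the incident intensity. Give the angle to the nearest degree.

I₁ = I₀ cos²(39° − 0°) = I₀ cos²(39°) = 0.604 I₀.
Need I₂/I₀ = 0.385, so cos²(θ − 39°) = 0.385 / 0.604 = 0.6375.
θ − 39° = arccos(√0.6375) = 37.0°, giving θ ≈ 39 + 37.0 = 76.0°.

θ ≈ 76°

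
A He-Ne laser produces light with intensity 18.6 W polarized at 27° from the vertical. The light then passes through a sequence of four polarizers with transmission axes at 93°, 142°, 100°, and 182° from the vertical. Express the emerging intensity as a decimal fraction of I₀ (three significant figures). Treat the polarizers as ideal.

I/I₀ ≈ 0.000762

I₁ = 18.6 W · cos²(66°) = 3.077 W.
I₂ = I₁ · cos²(49°) = 3.077 · 0.4304 = 1.324 W.
I₃ = I₂ · cos²(42°) = 1.324 · 0.5523 = 0.7314 W.
I₄ = I₃ · cos²(82°) = 0.7314 · 0.01937 = 0.01417 W.
Transmitted fraction = 0.0007617.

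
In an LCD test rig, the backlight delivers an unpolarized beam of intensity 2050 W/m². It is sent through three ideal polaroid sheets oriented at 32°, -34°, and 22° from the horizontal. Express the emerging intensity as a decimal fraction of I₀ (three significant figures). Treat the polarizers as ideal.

I/I₀ ≈ 0.0259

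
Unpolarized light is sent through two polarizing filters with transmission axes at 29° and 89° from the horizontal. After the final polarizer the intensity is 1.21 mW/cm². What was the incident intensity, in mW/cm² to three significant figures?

I₀ ≈ 9.68 mW/cm²

Unpolarized light through the first polarizer → I₁ = ½ I₀, now polarized at 29°.
I₂ = I₁ cos²(89° − 29°) = 0.5 I₀ · cos²(60°) = 0.125 I₀.
So 1.21 mW/cm² = 0.125 I₀, giving I₀ = 1.21/0.125 = 9.68 mW/cm².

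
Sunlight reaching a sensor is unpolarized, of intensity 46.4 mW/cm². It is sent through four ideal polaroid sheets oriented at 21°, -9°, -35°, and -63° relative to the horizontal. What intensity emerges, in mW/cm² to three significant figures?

I ≈ 11.0 mW/cm²

Unpolarized light through the first polarizer → I₁ = 46.4 mW/cm²/2 = 23.2 mW/cm², polarized at 21°.
I₂ = I₁ · cos²(30°) = 23.2 · 0.75 = 17.4 mW/cm².
I₃ = I₂ · cos²(26°) = 17.4 · 0.8078 = 14.06 mW/cm².
I₄ = I₃ · cos²(28°) = 14.06 · 0.7796 = 10.96 mW/cm².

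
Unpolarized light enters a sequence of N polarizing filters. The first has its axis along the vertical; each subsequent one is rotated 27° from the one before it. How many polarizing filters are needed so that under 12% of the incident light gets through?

First polarizer halves the unpolarized light: factor 1/2.
Each further stage multiplies by cos²(27°) = 0.7939.
After N polarizers: T = 0.5·0.7939^(N−1). Require T < 0.12 ⇒ N−1 > ln(0.12/0.5)/ln(0.7939) = 6.18, so N−1 ≥ 7 and N = 8.
Check: N=8 gives T = 0.09938 < 0.12; N=7 gives T = 0.1252.

N = 8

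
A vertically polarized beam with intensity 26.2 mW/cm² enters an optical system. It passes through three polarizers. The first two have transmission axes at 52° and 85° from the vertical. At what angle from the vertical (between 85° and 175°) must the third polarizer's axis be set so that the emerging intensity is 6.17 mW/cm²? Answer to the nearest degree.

θ ≈ 105°

I₁ = I₀ cos²(52° − 0°) = I₀ cos²(52°) = 0.379 I₀.
I₂ = I₁ cos²(85° − 52°) = 0.379 I₀ · cos²(33°) = 0.2666 I₀.
Target fraction: 6.17 / 26.2 mW/cm² = 0.2355 of I₀.
Need I₃/I₀ = 0.2355, so cos²(θ − 85°) = 0.2355 / 0.2666 = 0.8833.
θ − 85° = arccos(√0.8833) = 20.0°, giving θ ≈ 85 + 20.0 = 105.0°.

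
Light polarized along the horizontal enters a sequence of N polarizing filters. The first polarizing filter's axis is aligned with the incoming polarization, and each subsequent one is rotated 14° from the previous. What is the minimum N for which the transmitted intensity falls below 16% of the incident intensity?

First polarizer is aligned with the polarization: full transmission.
Each further stage multiplies by cos²(14°) = 0.9415.
After N polarizers: T = 0.9415^(N−1). Require T < 0.16 ⇒ N−1 > ln(0.16)/ln(0.9415) = 30.39, so N−1 ≥ 31 and N = 32.
Check: N=32 gives T = 0.1542 < 0.16; N=31 gives T = 0.1638.

N = 32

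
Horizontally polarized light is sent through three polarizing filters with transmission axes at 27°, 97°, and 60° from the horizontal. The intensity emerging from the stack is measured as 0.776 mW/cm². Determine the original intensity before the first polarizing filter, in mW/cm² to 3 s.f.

I₀ ≈ 13.1 mW/cm²

By Malus's law, I₁ = I₀ cos²(27° − 0°) = I₀ cos²(27°) = 0.7939 I₀.
I₂ = I₁ cos²(97° − 27°) = 0.7939 I₀ · cos²(70°) = 0.09287 I₀.
I₃ = I₂ cos²(60° − 97°) = 0.09287 I₀ · cos²(37°) = 0.05923 I₀.
So 0.776 mW/cm² = 0.05923 I₀, giving I₀ = 0.776/0.05923 = 13.1 mW/cm².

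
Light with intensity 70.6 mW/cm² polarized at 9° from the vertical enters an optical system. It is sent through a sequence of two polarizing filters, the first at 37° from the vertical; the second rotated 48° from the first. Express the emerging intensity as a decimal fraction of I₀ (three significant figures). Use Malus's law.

By Malus's law, I₁ = 70.6 mW/cm² · cos²(28°) = 55.04 mW/cm².
I₂ = I₁ · cos²(48°) = 55.04 · 0.4477 = 24.64 mW/cm².
Transmitted fraction = 0.3491.

I/I₀ ≈ 0.349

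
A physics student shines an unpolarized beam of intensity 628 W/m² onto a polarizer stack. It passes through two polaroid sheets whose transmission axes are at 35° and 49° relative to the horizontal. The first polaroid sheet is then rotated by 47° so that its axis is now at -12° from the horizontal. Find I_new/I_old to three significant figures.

Before rotation:
Unpolarized light through the first polarizer → I₁ = ½ I₀, now polarized at 35°.
I₂ = I₁ cos²(49° − 35°) = 0.5 I₀ · cos²(14°) = 0.4707 I₀.
After rotation:
Unpolarized light through the first polarizer → I₁ = ½ I₀, now polarized at -12°.
I₂ = I₁ cos²(49° + 12°) = 0.5 I₀ · cos²(61°) = 0.1175 I₀.
Ratio = 0.1175 / 0.4707 = 0.2497.

I_new/I_old ≈ 0.250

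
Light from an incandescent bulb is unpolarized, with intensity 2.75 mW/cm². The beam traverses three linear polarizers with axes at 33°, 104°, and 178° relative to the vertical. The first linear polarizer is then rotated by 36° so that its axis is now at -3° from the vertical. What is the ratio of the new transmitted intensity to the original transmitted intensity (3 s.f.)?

I_new/I_old ≈ 0.806

Before rotation:
Unpolarized light through the first polarizer → I₁ = ½ I₀, now polarized at 33°.
I₂ = I₁ cos²(104° − 33°) = 0.5 I₀ · cos²(71°) = 0.053 I₀.
I₃ = I₂ cos²(178° − 104°) = 0.053 I₀ · cos²(74°) = 0.004027 I₀.
After rotation:
Unpolarized light through the first polarizer → I₁ = ½ I₀, now polarized at -3°.
Angle between axes 1 and 2: 73°. I₂ = 0.5 I₀ · cos²(73°) = 0.04274 I₀.
I₃ = I₂ cos²(178° − 104°) = 0.04274 I₀ · cos²(74°) = 0.003247 I₀.
Ratio = 0.003247 / 0.004027 = 0.8065.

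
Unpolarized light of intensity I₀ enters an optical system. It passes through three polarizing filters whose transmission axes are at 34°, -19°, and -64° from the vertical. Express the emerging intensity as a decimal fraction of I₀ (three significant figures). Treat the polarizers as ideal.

≈ 0.0905 I₀

Unpolarized light through the first polarizer → I₁ = ½ I₀, now polarized at 34°.
I₂ = I₁ cos²(-19° − 34°) = 0.5 I₀ · cos²(53°) = 0.1811 I₀.
I₃ = I₂ cos²(-64° + 19°) = 0.1811 I₀ · cos²(45°) = 0.09055 I₀.
Transmitted fraction = 0.09055.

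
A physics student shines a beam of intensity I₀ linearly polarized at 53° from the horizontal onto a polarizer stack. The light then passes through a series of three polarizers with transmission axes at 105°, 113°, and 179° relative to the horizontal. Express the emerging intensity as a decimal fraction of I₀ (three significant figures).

≈ 0.0615 I₀

I₁ = I₀ cos²(105° − 53°) = I₀ cos²(52°) = 0.379 I₀.
I₂ = I₁ cos²(113° − 105°) = 0.379 I₀ · cos²(8°) = 0.3717 I₀.
I₃ = I₂ cos²(179° − 113°) = 0.3717 I₀ · cos²(66°) = 0.06149 I₀.
Transmitted fraction = 0.06149.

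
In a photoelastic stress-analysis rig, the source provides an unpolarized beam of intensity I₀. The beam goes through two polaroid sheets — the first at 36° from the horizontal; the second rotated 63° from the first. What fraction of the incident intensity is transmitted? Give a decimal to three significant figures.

≈ 0.103 I₀

Unpolarized light through the first polarizer → I₁ = ½ I₀, now polarized at 36°.
I₂ = I₁ cos²(63°) = 0.5 · 0.2061 I₀ = 0.1031 I₀.
Transmitted fraction = 0.1031.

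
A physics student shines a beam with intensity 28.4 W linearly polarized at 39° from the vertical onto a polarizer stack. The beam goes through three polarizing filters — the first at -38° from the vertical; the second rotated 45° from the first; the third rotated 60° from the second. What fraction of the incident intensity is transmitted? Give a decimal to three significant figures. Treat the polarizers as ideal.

By Malus's law, I₁ = 28.4 W · cos²(77°) = 1.437 W.
I₂ = I₁ · cos²(45°) = 1.437 · 0.5 = 0.7186 W.
I₃ = I₂ · cos²(60°) = 0.7186 · 0.25 = 0.1796 W.
Transmitted fraction = 0.006325.

I/I₀ ≈ 0.00633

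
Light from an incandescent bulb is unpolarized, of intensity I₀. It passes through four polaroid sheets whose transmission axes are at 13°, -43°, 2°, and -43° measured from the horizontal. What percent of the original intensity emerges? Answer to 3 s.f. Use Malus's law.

Unpolarized light through the first polarizer → I₁ = ½ I₀, now polarized at 13°.
I₂ = I₁ cos²(-43° − 13°) = 0.5 I₀ · cos²(56°) = 0.1563 I₀.
I₃ = I₂ cos²(2° + 43°) = 0.1563 I₀ · cos²(45°) = 0.07817 I₀.
I₄ = I₃ cos²(-43° − 2°) = 0.07817 I₀ · cos²(45°) = 0.03909 I₀.
That is 3.909% of the incident intensity.

≈ 3.91%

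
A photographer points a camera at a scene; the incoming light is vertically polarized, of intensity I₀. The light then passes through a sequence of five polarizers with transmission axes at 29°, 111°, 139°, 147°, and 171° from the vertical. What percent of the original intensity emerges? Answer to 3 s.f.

I₁ = I₀ cos²(29° − 0°) = I₀ cos²(29°) = 0.765 I₀.
I₂ = I₁ cos²(111° − 29°) = 0.765 I₀ · cos²(82°) = 0.01482 I₀.
I₃ = I₂ cos²(139° − 111°) = 0.01482 I₀ · cos²(28°) = 0.01155 I₀.
I₄ = I₃ cos²(147° − 139°) = 0.01155 I₀ · cos²(8°) = 0.01133 I₀.
I₅ = I₄ cos²(171° − 147°) = 0.01133 I₀ · cos²(24°) = 0.009453 I₀.
That is 0.9453% of the incident intensity.

≈ 0.945%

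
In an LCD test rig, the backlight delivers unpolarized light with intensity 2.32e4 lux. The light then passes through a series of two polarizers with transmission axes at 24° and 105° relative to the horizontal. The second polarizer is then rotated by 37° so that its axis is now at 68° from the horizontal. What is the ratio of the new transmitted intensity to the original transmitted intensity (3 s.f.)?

Before rotation:
Unpolarized light through the first polarizer → I₁ = ½ I₀, now polarized at 24°.
I₂ = I₁ cos²(105° − 24°) = 0.5 I₀ · cos²(81°) = 0.01224 I₀.
After rotation:
Unpolarized light through the first polarizer → I₁ = ½ I₀, now polarized at 24°.
I₂ = I₁ cos²(68° − 24°) = 0.5 I₀ · cos²(44°) = 0.2587 I₀.
Ratio = 0.2587 / 0.01224 = 21.14.

I_new/I_old ≈ 21.1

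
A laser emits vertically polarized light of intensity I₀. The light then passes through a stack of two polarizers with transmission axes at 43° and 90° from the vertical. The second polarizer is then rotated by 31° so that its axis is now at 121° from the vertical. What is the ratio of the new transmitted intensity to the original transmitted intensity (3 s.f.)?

I_new/I_old ≈ 0.0929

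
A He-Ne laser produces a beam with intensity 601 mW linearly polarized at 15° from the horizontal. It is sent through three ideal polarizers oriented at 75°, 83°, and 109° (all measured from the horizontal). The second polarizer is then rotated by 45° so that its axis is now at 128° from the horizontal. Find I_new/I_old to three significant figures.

Before rotation:
I₁ = I₀ cos²(75° − 15°) = I₀ cos²(60°) = 0.25 I₀.
I₂ = I₁ cos²(83° − 75°) = 0.25 I₀ · cos²(8°) = 0.2452 I₀.
I₃ = I₂ cos²(109° − 83°) = 0.2452 I₀ · cos²(26°) = 0.198 I₀.
After rotation:
I₁ = I₀ cos²(75° − 15°) = I₀ cos²(60°) = 0.25 I₀.
I₂ = I₁ cos²(128° − 75°) = 0.25 I₀ · cos²(53°) = 0.09055 I₀.
I₃ = I₂ cos²(109° − 128°) = 0.09055 I₀ · cos²(19°) = 0.08095 I₀.
Ratio = 0.08095 / 0.198 = 0.4087.

I_new/I_old ≈ 0.409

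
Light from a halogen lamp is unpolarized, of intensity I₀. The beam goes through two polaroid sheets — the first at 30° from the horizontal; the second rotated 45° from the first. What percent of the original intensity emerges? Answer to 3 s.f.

≈ 25.0%

Unpolarized light through the first polarizer → I₁ = ½ I₀, now polarized at 30°.
I₂ = I₁ cos²(45°) = 0.5 · 0.5 I₀ = 0.25 I₀.
That is 25% of the incident intensity.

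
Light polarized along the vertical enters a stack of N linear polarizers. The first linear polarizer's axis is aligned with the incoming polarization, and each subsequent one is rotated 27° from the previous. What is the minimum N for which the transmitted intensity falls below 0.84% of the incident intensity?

N = 22

First polarizer is aligned with the polarization: full transmission.
Each further stage multiplies by cos²(27°) = 0.7939.
After N polarizers: T = 0.7939^(N−1). Require T < 0.0084 ⇒ N−1 > ln(0.0084)/ln(0.7939) = 20.71, so N−1 ≥ 21 and N = 22.
Check: N=22 gives T = 0.007852 < 0.0084; N=21 gives T = 0.009891.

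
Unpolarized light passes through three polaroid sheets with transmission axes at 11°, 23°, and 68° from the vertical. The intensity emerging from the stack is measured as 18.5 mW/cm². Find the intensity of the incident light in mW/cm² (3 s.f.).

Unpolarized light through the first polarizer → I₁ = ½ I₀, now polarized at 11°.
I₂ = I₁ cos²(23° − 11°) = 0.5 I₀ · cos²(12°) = 0.4784 I₀.
I₃ = I₂ cos²(68° − 23°) = 0.4784 I₀ · cos²(45°) = 0.2392 I₀.
So 18.5 mW/cm² = 0.2392 I₀, giving I₀ = 18.5/0.2392 = 77.34 mW/cm².

I₀ ≈ 77.3 mW/cm²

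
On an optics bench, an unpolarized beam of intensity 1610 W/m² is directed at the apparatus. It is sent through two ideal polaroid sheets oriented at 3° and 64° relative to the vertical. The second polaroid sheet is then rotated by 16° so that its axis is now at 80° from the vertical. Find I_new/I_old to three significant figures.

Before rotation:
Unpolarized light through the first polarizer → I₁ = ½ I₀, now polarized at 3°.
I₂ = I₁ cos²(64° − 3°) = 0.5 I₀ · cos²(61°) = 0.1175 I₀.
After rotation:
Unpolarized light through the first polarizer → I₁ = ½ I₀, now polarized at 3°.
I₂ = I₁ cos²(80° − 3°) = 0.5 I₀ · cos²(77°) = 0.0253 I₀.
Ratio = 0.0253 / 0.1175 = 0.2153.

I_new/I_old ≈ 0.215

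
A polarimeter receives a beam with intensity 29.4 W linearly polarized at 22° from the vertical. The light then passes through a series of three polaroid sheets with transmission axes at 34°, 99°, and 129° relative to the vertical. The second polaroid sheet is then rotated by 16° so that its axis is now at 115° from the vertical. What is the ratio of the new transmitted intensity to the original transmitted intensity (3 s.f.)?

Before rotation:
By Malus's law, I₁ = I₀ cos²(34° − 22°) = I₀ cos²(12°) = 0.9568 I₀.
I₂ = I₁ cos²(99° − 34°) = 0.9568 I₀ · cos²(65°) = 0.1709 I₀.
I₃ = I₂ cos²(129° − 99°) = 0.1709 I₀ · cos²(30°) = 0.1282 I₀.
After rotation:
I₁ = I₀ cos²(34° − 22°) = I₀ cos²(12°) = 0.9568 I₀.
I₂ = I₁ cos²(115° − 34°) = 0.9568 I₀ · cos²(81°) = 0.02341 I₀.
I₃ = I₂ cos²(129° − 115°) = 0.02341 I₀ · cos²(14°) = 0.02204 I₀.
Ratio = 0.02204 / 0.1282 = 0.172.

I_new/I_old ≈ 0.172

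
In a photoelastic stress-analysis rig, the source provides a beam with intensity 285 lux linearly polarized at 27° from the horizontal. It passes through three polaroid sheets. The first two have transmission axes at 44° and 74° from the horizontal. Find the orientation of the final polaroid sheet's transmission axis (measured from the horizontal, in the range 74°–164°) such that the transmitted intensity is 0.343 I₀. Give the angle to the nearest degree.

I₁ = I₀ cos²(44° − 27°) = I₀ cos²(17°) = 0.9145 I₀.
I₂ = I₁ cos²(74° − 44°) = 0.9145 I₀ · cos²(30°) = 0.6859 I₀.
Need I₃/I₀ = 0.343, so cos²(θ − 74°) = 0.343 / 0.6859 = 0.5001.
θ − 74° = arccos(√0.5001) = 45.0°, giving θ ≈ 74 + 45.0 = 119.0°.

θ ≈ 119°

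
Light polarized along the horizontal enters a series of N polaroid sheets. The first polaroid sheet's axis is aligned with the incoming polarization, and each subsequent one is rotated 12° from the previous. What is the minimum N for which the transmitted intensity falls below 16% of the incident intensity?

N = 43

First polarizer is aligned with the polarization: full transmission.
Each further stage multiplies by cos²(12°) = 0.9568.
After N polarizers: T = 0.9568^(N−1). Require T < 0.16 ⇒ N−1 > ln(0.16)/ln(0.9568) = 41.47, so N−1 ≥ 42 and N = 43.
Check: N=43 gives T = 0.1563 < 0.16; N=42 gives T = 0.1634.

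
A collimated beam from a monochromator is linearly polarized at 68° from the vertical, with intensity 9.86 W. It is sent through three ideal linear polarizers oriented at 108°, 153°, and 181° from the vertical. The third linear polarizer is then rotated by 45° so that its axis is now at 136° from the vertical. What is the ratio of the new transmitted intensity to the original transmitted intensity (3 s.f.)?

Before rotation:
By Malus's law, I₁ = I₀ cos²(108° − 68°) = I₀ cos²(40°) = 0.5868 I₀.
I₂ = I₁ cos²(153° − 108°) = 0.5868 I₀ · cos²(45°) = 0.2934 I₀.
I₃ = I₂ cos²(181° − 153°) = 0.2934 I₀ · cos²(28°) = 0.2287 I₀.
After rotation:
I₁ = I₀ cos²(108° − 68°) = I₀ cos²(40°) = 0.5868 I₀.
I₂ = I₁ cos²(153° − 108°) = 0.5868 I₀ · cos²(45°) = 0.2934 I₀.
I₃ = I₂ cos²(136° − 153°) = 0.2934 I₀ · cos²(17°) = 0.2683 I₀.
Ratio = 0.2683 / 0.2287 = 1.173.

I_new/I_old ≈ 1.17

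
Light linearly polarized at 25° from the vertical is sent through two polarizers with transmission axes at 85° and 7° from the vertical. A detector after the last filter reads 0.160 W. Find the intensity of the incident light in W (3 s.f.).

I₀ ≈ 14.8 W

I₁ = I₀ cos²(85° − 25°) = I₀ cos²(60°) = 0.25 I₀.
I₂ = I₁ cos²(7° − 85°) = 0.25 I₀ · cos²(78°) = 0.01081 I₀.
So 0.160 W = 0.01081 I₀, giving I₀ = 0.160/0.01081 = 14.81 W.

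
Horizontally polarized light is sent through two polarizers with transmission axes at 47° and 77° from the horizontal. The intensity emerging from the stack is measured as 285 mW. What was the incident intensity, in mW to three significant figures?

I₀ ≈ 817 mW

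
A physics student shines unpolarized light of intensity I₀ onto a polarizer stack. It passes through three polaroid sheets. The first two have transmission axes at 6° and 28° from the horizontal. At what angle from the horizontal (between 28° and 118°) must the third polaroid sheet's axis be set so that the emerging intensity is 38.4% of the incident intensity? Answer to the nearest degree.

θ ≈ 47°

Unpolarized light through the first polarizer → I₁ = ½ I₀, now polarized at 6°.
I₂ = I₁ cos²(28° − 6°) = 0.5 I₀ · cos²(22°) = 0.4298 I₀.
Need I₃/I₀ = 0.384, so cos²(θ − 28°) = 0.384 / 0.4298 = 0.8934.
θ − 28° = arccos(√0.8934) = 19.1°, giving θ ≈ 28 + 19.1 = 47.1°.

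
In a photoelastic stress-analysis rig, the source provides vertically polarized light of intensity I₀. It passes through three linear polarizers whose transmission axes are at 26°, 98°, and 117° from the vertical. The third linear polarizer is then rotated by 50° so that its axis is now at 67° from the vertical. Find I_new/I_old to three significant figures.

I_new/I_old ≈ 0.822

Before rotation:
I₁ = I₀ cos²(26° − 0°) = I₀ cos²(26°) = 0.8078 I₀.
I₂ = I₁ cos²(98° − 26°) = 0.8078 I₀ · cos²(72°) = 0.07714 I₀.
I₃ = I₂ cos²(117° − 98°) = 0.07714 I₀ · cos²(19°) = 0.06896 I₀.
After rotation:
I₁ = I₀ cos²(26° − 0°) = I₀ cos²(26°) = 0.8078 I₀.
I₂ = I₁ cos²(98° − 26°) = 0.8078 I₀ · cos²(72°) = 0.07714 I₀.
I₃ = I₂ cos²(67° − 98°) = 0.07714 I₀ · cos²(31°) = 0.05668 I₀.
Ratio = 0.05668 / 0.06896 = 0.8218.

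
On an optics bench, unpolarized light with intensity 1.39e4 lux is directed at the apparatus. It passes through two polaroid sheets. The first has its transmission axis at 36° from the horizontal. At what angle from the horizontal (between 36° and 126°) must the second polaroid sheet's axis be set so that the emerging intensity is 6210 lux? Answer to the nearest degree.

θ ≈ 55°

Unpolarized light through the first polarizer → I₁ = ½ I₀, now polarized at 36°.
Target fraction: 6210 / 1.39e4 lux = 0.4468 of I₀.
Need I₂/I₀ = 0.4468, so cos²(θ − 36°) = 0.4468 / 0.5 = 0.8935.
θ − 36° = arccos(√0.8935) = 19.0°, giving θ ≈ 36 + 19.0 = 55.0°.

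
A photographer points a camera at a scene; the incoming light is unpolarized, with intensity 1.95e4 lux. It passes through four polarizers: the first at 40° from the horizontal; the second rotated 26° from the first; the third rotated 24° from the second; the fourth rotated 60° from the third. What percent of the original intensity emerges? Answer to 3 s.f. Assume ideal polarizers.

Unpolarized light through the first polarizer → I₁ = 1.95e4 lux/2 = 9750 lux, polarized at 40°.
I₂ = I₁ · cos²(26°) = 9750 · 0.8078 = 7876 lux.
I₃ = I₂ · cos²(24°) = 7876 · 0.8346 = 6573 lux.
I₄ = I₃ · cos²(60°) = 6573 · 0.25 = 1643 lux.
That is 8.427% of the incident intensity.

≈ 8.43%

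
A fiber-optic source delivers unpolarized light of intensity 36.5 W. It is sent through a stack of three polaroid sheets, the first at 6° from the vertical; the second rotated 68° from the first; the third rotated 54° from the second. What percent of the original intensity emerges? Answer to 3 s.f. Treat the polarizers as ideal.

≈ 2.42%

Unpolarized light through the first polarizer → I₁ = 36.5 W/2 = 18.25 W, polarized at 6°.
I₂ = I₁ · cos²(68°) = 18.25 · 0.1403 = 2.561 W.
I₃ = I₂ · cos²(54°) = 2.561 · 0.3455 = 0.8848 W.
That is 2.424% of the incident intensity.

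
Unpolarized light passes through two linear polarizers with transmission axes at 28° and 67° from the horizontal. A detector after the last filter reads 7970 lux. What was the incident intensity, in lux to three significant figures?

I₀ ≈ 2.64e4 lux

Unpolarized light through the first polarizer → I₁ = ½ I₀, now polarized at 28°.
I₂ = I₁ cos²(67° − 28°) = 0.5 I₀ · cos²(39°) = 0.302 I₀.
So 7970 lux = 0.302 I₀, giving I₀ = 7970/0.302 = 2.639e+04 lux.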